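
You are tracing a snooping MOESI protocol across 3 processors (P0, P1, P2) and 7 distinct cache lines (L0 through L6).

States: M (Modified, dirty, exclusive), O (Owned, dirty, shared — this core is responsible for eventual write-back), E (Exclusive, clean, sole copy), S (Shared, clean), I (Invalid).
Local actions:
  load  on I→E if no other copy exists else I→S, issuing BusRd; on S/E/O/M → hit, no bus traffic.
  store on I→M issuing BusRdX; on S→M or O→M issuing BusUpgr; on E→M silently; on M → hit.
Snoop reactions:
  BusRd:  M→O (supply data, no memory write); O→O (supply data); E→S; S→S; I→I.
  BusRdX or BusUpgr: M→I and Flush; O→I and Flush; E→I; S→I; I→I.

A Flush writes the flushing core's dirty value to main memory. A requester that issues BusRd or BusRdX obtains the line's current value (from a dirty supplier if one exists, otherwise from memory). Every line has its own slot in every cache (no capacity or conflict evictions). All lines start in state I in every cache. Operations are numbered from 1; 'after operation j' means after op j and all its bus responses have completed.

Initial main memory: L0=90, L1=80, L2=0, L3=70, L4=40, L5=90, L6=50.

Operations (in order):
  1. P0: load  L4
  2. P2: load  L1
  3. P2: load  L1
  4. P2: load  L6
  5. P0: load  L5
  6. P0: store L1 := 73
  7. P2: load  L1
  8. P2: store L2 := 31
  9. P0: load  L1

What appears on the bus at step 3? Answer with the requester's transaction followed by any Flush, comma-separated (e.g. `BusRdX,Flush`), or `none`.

1. P0: load  L4  bus=[BusRd]  L4: P0=E P1=I P2=I  mem[L4]=40
2. P2: load  L1  bus=[BusRd]  L1: P0=I P1=I P2=E  mem[L1]=80
3. P2: load  L1  bus=[-]  L1: P0=I P1=I P2=E  mem[L1]=80
4. P2: load  L6  bus=[BusRd]  L6: P0=I P1=I P2=E  mem[L6]=50
5. P0: load  L5  bus=[BusRd]  L5: P0=E P1=I P2=I  mem[L5]=90
6. P0: store L1 := 73  bus=[BusRdX]  L1: P0=M P1=I P2=I  mem[L1]=80
7. P2: load  L1  bus=[BusRd]  L1: P0=O P1=I P2=S  mem[L1]=80
8. P2: store L2 := 31  bus=[BusRdX]  L2: P0=I P1=I P2=M  mem[L2]=0
9. P0: load  L1  bus=[-]  L1: P0=O P1=I P2=S  mem[L1]=80

bus = none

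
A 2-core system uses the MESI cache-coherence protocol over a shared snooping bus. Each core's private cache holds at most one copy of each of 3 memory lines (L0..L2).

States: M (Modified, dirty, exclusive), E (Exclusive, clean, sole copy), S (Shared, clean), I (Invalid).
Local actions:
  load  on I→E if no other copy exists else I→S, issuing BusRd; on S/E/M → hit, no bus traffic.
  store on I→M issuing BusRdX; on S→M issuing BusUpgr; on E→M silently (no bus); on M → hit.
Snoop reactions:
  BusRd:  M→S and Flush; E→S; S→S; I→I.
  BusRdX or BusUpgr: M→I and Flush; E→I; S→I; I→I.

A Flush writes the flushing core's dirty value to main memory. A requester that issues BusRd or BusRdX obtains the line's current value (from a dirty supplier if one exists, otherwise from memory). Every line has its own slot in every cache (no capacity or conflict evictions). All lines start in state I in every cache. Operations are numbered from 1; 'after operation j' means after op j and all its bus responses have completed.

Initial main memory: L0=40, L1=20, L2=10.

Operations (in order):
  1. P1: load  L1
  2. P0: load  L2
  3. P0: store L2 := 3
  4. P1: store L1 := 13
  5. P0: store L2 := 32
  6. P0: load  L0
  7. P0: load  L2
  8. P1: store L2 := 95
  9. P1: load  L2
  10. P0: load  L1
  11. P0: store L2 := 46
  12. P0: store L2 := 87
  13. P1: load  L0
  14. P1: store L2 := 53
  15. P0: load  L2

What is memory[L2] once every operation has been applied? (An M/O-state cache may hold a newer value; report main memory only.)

memory[L2] = 53

1. P1: load  L1  bus=[BusRd]  L1: P0=I P1=E  mem[L1]=20
2. P0: load  L2  bus=[BusRd]  L2: P0=E P1=I  mem[L2]=10
3. P0: store L2 := 3  bus=[-]  L2: P0=M P1=I  mem[L2]=10
4. P1: store L1 := 13  bus=[-]  L1: P0=I P1=M  mem[L1]=20
5. P0: store L2 := 32  bus=[-]  L2: P0=M P1=I  mem[L2]=10
6. P0: load  L0  bus=[BusRd]  L0: P0=E P1=I  mem[L0]=40
7. P0: load  L2  bus=[-]  L2: P0=M P1=I  mem[L2]=10
8. P1: store L2 := 95  bus=[BusRdX,Flush]  L2: P0=I P1=M  mem[L2]=32
9. P1: load  L2  bus=[-]  L2: P0=I P1=M  mem[L2]=32
10. P0: load  L1  bus=[BusRd,Flush]  L1: P0=S P1=S  mem[L1]=13
11. P0: store L2 := 46  bus=[BusRdX,Flush]  L2: P0=M P1=I  mem[L2]=95
12. P0: store L2 := 87  bus=[-]  L2: P0=M P1=I  mem[L2]=95
13. P1: load  L0  bus=[BusRd]  L0: P0=S P1=S  mem[L0]=40
14. P1: store L2 := 53  bus=[BusRdX,Flush]  L2: P0=I P1=M  mem[L2]=87
15. P0: load  L2  bus=[BusRd,Flush]  L2: P0=S P1=S  mem[L2]=53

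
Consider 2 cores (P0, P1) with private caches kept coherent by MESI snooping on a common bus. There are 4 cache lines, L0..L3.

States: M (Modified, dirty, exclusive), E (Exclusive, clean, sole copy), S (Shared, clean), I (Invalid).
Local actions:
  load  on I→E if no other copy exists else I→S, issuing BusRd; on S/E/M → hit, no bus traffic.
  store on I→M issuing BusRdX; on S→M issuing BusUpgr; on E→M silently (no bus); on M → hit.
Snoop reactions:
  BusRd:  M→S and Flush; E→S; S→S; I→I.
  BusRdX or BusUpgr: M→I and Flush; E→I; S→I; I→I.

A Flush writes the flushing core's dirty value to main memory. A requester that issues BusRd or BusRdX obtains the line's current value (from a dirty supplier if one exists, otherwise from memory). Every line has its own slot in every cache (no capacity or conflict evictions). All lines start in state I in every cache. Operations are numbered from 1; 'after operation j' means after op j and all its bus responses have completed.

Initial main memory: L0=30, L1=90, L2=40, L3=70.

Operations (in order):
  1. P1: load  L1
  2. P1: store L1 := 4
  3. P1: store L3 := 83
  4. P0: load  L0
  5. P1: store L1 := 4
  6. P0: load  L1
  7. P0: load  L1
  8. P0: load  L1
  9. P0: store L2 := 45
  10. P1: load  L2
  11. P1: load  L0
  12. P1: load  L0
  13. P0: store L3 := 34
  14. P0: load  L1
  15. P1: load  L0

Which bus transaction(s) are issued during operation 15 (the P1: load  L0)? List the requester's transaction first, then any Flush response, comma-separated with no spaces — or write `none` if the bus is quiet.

bus = none

  op1 P1: load  L1 → I/E on L1; bus BusRd; mem=90
  op2 P1: store L1 := 4 → I/M on L1; bus (none); mem=90
  op3 P1: store L3 := 83 → I/M on L3; bus BusRdX; mem=70
  op4 P0: load  L0 → E/I on L0; bus BusRd; mem=30
  op5 P1: store L1 := 4 → I/M on L1; bus (none); mem=90
  op6 P0: load  L1 → S/S on L1; bus BusRd Flush; mem=4
  op7 P0: load  L1 → S/S on L1; bus (none); mem=4
  op8 P0: load  L1 → S/S on L1; bus (none); mem=4
  op9 P0: store L2 := 45 → M/I on L2; bus BusRdX; mem=40
  op10 P1: load  L2 → S/S on L2; bus BusRd Flush; mem=45
  op11 P1: load  L0 → S/S on L0; bus BusRd; mem=30
  op12 P1: load  L0 → S/S on L0; bus (none); mem=30
  op13 P0: store L3 := 34 → M/I on L3; bus BusRdX Flush; mem=83
  op14 P0: load  L1 → S/S on L1; bus (none); mem=4
  op15 P1: load  L0 → S/S on L0; bus (none); mem=30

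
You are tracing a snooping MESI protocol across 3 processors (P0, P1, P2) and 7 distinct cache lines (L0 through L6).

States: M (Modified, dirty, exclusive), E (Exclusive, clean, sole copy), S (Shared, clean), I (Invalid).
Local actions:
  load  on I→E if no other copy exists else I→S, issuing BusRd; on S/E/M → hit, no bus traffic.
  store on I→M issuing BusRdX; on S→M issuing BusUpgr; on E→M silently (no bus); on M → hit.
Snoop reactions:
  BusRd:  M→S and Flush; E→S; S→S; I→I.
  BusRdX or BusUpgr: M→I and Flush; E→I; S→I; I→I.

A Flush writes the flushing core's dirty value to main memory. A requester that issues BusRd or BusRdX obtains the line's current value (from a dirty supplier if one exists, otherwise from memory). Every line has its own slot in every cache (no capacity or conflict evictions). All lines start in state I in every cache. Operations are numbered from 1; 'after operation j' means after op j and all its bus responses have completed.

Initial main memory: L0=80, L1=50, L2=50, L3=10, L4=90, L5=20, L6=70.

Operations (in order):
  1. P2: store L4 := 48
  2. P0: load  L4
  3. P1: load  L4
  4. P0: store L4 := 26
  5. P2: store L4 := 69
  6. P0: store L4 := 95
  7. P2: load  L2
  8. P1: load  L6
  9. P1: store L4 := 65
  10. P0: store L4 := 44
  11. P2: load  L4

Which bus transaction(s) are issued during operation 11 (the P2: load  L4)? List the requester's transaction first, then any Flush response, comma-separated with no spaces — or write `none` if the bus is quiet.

bus = BusRd,Flush

[1] P2: store L4 := 48 | P0:I, P1:I, P2:M(48) | bus: BusRdX
[2] P0: load  L4 | P0:S(48), P1:I, P2:S(48) | bus: BusRd,Flush
[3] P1: load  L4 | P0:S(48), P1:S(48), P2:S(48) | bus: BusRd
[4] P0: store L4 := 26 | P0:M(26), P1:I, P2:I | bus: BusUpgr
[5] P2: store L4 := 69 | P0:I, P1:I, P2:M(69) | bus: BusRdX,Flush
[6] P0: store L4 := 95 | P0:M(95), P1:I, P2:I | bus: BusRdX,Flush
[7] P2: load  L2 | P0:I, P1:I, P2:E(50) | bus: BusRd
[8] P1: load  L6 | P0:I, P1:E(70), P2:I | bus: BusRd
[9] P1: store L4 := 65 | P0:I, P1:M(65), P2:I | bus: BusRdX,Flush
[10] P0: store L4 := 44 | P0:M(44), P1:I, P2:I | bus: BusRdX,Flush
[11] P2: load  L4 | P0:S(44), P1:I, P2:S(44) | bus: BusRd,Flush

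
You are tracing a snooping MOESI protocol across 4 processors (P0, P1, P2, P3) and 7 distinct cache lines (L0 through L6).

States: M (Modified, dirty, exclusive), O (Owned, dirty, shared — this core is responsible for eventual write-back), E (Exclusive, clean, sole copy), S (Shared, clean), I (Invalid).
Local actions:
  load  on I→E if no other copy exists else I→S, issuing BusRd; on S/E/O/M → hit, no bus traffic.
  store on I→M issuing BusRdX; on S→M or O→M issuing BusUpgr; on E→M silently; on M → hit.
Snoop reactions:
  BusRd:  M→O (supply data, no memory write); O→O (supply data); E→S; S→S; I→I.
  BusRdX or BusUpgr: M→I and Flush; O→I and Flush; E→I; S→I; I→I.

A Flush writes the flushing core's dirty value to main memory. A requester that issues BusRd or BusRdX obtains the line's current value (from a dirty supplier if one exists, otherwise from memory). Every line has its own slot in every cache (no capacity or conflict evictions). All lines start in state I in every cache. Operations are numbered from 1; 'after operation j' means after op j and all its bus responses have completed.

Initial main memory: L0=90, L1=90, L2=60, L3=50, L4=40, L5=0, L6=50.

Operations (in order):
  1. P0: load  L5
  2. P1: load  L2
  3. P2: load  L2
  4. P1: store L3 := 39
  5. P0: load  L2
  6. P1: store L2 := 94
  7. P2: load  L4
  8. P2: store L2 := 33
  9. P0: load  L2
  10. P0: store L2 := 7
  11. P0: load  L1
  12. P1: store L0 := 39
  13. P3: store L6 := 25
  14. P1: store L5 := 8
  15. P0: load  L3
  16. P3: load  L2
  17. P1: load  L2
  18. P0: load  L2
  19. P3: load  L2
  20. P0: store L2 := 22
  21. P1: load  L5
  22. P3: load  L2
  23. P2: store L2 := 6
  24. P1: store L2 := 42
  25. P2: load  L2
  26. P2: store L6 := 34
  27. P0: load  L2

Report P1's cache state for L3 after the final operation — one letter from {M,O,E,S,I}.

step 1: P0: load  L5  ⟶  EIII  (L5)  txn=BusRd  M[L5]=0
step 2: P1: load  L2  ⟶  IEII  (L2)  txn=BusRd  M[L2]=60
step 3: P2: load  L2  ⟶  ISSI  (L2)  txn=BusRd  M[L2]=60
step 4: P1: store L3 := 39  ⟶  IMII  (L3)  txn=BusRdX  M[L3]=50
step 5: P0: load  L2  ⟶  SSSI  (L2)  txn=BusRd  M[L2]=60
step 6: P1: store L2 := 94  ⟶  IMII  (L2)  txn=BusUpgr  M[L2]=60
step 7: P2: load  L4  ⟶  IIEI  (L4)  txn=BusRd  M[L4]=40
step 8: P2: store L2 := 33  ⟶  IIMI  (L2)  txn=BusRdX+Flush  M[L2]=94
step 9: P0: load  L2  ⟶  SIOI  (L2)  txn=BusRd  M[L2]=94
step 10: P0: store L2 := 7  ⟶  MIII  (L2)  txn=BusUpgr+Flush  M[L2]=33
step 11: P0: load  L1  ⟶  EIII  (L1)  txn=BusRd  M[L1]=90
step 12: P1: store L0 := 39  ⟶  IMII  (L0)  txn=BusRdX  M[L0]=90
step 13: P3: store L6 := 25  ⟶  IIIM  (L6)  txn=BusRdX  M[L6]=50
step 14: P1: store L5 := 8  ⟶  IMII  (L5)  txn=BusRdX  M[L5]=0
step 15: P0: load  L3  ⟶  SOII  (L3)  txn=BusRd  M[L3]=50
step 16: P3: load  L2  ⟶  OIIS  (L2)  txn=BusRd  M[L2]=33
step 17: P1: load  L2  ⟶  OSIS  (L2)  txn=BusRd  M[L2]=33
step 18: P0: load  L2  ⟶  OSIS  (L2)  txn=∅  M[L2]=33
step 19: P3: load  L2  ⟶  OSIS  (L2)  txn=∅  M[L2]=33
step 20: P0: store L2 := 22  ⟶  MIII  (L2)  txn=BusUpgr  M[L2]=33
step 21: P1: load  L5  ⟶  IMII  (L5)  txn=∅  M[L5]=0
step 22: P3: load  L2  ⟶  OIIS  (L2)  txn=BusRd  M[L2]=33
step 23: P2: store L2 := 6  ⟶  IIMI  (L2)  txn=BusRdX+Flush  M[L2]=22
step 24: P1: store L2 := 42  ⟶  IMII  (L2)  txn=BusRdX+Flush  M[L2]=6
step 25: P2: load  L2  ⟶  IOSI  (L2)  txn=BusRd  M[L2]=6
step 26: P2: store L6 := 34  ⟶  IIMI  (L6)  txn=BusRdX+Flush  M[L6]=25
step 27: P0: load  L2  ⟶  SOSI  (L2)  txn=BusRd  M[L2]=6

state = O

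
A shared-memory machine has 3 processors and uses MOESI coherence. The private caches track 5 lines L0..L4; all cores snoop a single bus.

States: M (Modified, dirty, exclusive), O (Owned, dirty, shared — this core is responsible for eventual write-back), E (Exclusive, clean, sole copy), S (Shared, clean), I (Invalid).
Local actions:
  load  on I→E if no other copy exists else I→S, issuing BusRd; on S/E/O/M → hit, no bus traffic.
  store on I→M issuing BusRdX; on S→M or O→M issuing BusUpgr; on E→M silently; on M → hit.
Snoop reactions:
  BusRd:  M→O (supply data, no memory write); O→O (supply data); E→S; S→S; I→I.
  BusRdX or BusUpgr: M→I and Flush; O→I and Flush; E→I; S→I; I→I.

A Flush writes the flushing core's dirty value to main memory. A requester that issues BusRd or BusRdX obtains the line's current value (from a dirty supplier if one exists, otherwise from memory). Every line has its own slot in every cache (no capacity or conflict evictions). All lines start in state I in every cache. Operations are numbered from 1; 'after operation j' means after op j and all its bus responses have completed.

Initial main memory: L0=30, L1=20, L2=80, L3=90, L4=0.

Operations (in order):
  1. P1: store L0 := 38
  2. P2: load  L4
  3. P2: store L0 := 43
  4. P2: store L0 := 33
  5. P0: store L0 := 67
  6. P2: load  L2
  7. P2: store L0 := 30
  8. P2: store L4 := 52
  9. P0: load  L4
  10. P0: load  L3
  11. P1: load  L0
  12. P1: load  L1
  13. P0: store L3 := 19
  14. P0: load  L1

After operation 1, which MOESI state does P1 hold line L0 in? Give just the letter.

state = M

step 1: P1: store L0 := 38  ⟶  IMI  (L0)  txn=BusRdX  M[L0]=30
step 2: P2: load  L4  ⟶  IIE  (L4)  txn=BusRd  M[L4]=0
step 3: P2: store L0 := 43  ⟶  IIM  (L0)  txn=BusRdX+Flush  M[L0]=38
step 4: P2: store L0 := 33  ⟶  IIM  (L0)  txn=∅  M[L0]=38
step 5: P0: store L0 := 67  ⟶  MII  (L0)  txn=BusRdX+Flush  M[L0]=33
step 6: P2: load  L2  ⟶  IIE  (L2)  txn=BusRd  M[L2]=80
step 7: P2: store L0 := 30  ⟶  IIM  (L0)  txn=BusRdX+Flush  M[L0]=67
step 8: P2: store L4 := 52  ⟶  IIM  (L4)  txn=∅  M[L4]=0
step 9: P0: load  L4  ⟶  SIO  (L4)  txn=BusRd  M[L4]=0
step 10: P0: load  L3  ⟶  EII  (L3)  txn=BusRd  M[L3]=90
step 11: P1: load  L0  ⟶  ISO  (L0)  txn=BusRd  M[L0]=67
step 12: P1: load  L1  ⟶  IEI  (L1)  txn=BusRd  M[L1]=20
step 13: P0: store L3 := 19  ⟶  MII  (L3)  txn=∅  M[L3]=90
step 14: P0: load  L1  ⟶  SSI  (L1)  txn=BusRd  M[L1]=20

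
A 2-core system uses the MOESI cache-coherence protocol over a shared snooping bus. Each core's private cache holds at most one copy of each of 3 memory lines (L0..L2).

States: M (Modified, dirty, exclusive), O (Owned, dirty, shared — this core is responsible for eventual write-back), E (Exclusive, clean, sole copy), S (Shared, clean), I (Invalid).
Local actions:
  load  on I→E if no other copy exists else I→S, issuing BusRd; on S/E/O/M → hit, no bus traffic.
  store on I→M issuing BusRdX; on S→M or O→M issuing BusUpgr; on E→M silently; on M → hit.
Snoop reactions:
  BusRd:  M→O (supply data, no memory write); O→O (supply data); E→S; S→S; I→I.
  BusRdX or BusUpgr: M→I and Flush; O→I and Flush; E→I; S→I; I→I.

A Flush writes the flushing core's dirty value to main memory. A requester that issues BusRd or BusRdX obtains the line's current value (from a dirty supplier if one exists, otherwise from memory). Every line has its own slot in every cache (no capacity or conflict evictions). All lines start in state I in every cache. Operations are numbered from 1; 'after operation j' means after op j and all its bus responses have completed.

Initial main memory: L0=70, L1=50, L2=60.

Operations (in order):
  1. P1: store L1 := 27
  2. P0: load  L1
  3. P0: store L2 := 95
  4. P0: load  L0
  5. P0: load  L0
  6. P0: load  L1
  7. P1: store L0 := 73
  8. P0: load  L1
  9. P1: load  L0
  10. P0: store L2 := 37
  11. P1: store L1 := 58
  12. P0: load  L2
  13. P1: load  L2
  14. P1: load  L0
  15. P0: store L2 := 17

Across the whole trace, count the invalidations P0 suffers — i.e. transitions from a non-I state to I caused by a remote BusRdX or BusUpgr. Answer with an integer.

invalidations = 2

[1] P1: store L1 := 27 | P0:I, P1:M(27) | bus: BusRdX
[2] P0: load  L1 | P0:S(27), P1:O(27) | bus: BusRd
[3] P0: store L2 := 95 | P0:M(95), P1:I | bus: BusRdX
[4] P0: load  L0 | P0:E(70), P1:I | bus: BusRd
[5] P0: load  L0 | P0:E(70), P1:I | bus: none
[6] P0: load  L1 | P0:S(27), P1:O(27) | bus: none
[7] P1: store L0 := 73 | P0:I, P1:M(73) | bus: BusRdX
[8] P0: load  L1 | P0:S(27), P1:O(27) | bus: none
[9] P1: load  L0 | P0:I, P1:M(73) | bus: none
[10] P0: store L2 := 37 | P0:M(37), P1:I | bus: none
[11] P1: store L1 := 58 | P0:I, P1:M(58) | bus: BusUpgr
[12] P0: load  L2 | P0:M(37), P1:I | bus: none
[13] P1: load  L2 | P0:O(37), P1:S(37) | bus: BusRd
[14] P1: load  L0 | P0:I, P1:M(73) | bus: none
[15] P0: store L2 := 17 | P0:M(17), P1:I | bus: BusUpgr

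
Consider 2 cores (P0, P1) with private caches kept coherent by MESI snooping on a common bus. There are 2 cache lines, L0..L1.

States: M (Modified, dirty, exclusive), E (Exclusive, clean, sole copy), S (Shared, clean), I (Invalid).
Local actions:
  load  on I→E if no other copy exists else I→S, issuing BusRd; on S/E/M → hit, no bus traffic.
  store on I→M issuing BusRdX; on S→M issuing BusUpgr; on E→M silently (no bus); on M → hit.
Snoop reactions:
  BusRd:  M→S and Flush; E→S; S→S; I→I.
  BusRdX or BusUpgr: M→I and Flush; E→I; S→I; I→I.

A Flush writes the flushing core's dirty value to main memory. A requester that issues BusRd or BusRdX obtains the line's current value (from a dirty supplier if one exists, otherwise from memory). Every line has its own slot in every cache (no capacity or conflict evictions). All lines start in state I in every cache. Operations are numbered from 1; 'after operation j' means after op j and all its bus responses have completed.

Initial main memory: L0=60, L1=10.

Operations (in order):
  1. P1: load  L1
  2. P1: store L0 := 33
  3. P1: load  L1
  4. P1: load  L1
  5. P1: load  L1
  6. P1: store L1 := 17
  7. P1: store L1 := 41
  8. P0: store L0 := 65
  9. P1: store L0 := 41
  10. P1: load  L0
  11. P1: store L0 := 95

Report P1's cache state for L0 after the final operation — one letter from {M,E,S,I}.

state = M

[1] P1: load  L1 | P0:I, P1:E(10) | bus: BusRd
[2] P1: store L0 := 33 | P0:I, P1:M(33) | bus: BusRdX
[3] P1: load  L1 | P0:I, P1:E(10) | bus: none
[4] P1: load  L1 | P0:I, P1:E(10) | bus: none
[5] P1: load  L1 | P0:I, P1:E(10) | bus: none
[6] P1: store L1 := 17 | P0:I, P1:M(17) | bus: none
[7] P1: store L1 := 41 | P0:I, P1:M(41) | bus: none
[8] P0: store L0 := 65 | P0:M(65), P1:I | bus: BusRdX,Flush
[9] P1: store L0 := 41 | P0:I, P1:M(41) | bus: BusRdX,Flush
[10] P1: load  L0 | P0:I, P1:M(41) | bus: none
[11] P1: store L0 := 95 | P0:I, P1:M(95) | bus: none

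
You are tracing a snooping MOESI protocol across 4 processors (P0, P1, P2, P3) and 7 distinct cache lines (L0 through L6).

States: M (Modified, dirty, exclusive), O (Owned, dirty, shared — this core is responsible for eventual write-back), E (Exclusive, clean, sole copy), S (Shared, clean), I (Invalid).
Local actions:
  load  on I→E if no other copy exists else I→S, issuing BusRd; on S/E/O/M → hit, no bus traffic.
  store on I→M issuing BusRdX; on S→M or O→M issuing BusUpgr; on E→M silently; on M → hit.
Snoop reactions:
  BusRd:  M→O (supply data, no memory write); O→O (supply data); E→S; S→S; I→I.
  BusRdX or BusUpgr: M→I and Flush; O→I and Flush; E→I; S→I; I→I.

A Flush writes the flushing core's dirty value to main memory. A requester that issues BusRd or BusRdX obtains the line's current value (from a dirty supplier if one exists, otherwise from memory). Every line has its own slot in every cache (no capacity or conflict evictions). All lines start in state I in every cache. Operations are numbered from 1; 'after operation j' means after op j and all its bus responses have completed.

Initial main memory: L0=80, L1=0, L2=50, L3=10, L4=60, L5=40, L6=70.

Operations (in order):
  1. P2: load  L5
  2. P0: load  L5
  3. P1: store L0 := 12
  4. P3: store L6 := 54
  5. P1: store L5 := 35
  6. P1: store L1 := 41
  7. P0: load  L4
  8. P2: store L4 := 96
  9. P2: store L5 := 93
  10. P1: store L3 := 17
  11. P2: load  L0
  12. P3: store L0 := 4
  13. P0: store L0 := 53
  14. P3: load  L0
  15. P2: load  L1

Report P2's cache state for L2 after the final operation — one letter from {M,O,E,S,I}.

state = I

step 1: P2: load  L5  ⟶  IIEI  (L5)  txn=BusRd  M[L5]=40
step 2: P0: load  L5  ⟶  SISI  (L5)  txn=BusRd  M[L5]=40
step 3: P1: store L0 := 12  ⟶  IMII  (L0)  txn=BusRdX  M[L0]=80
step 4: P3: store L6 := 54  ⟶  IIIM  (L6)  txn=BusRdX  M[L6]=70
step 5: P1: store L5 := 35  ⟶  IMII  (L5)  txn=BusRdX  M[L5]=40
step 6: P1: store L1 := 41  ⟶  IMII  (L1)  txn=BusRdX  M[L1]=0
step 7: P0: load  L4  ⟶  EIII  (L4)  txn=BusRd  M[L4]=60
step 8: P2: store L4 := 96  ⟶  IIMI  (L4)  txn=BusRdX  M[L4]=60
step 9: P2: store L5 := 93  ⟶  IIMI  (L5)  txn=BusRdX+Flush  M[L5]=35
step 10: P1: store L3 := 17  ⟶  IMII  (L3)  txn=BusRdX  M[L3]=10
step 11: P2: load  L0  ⟶  IOSI  (L0)  txn=BusRd  M[L0]=80
step 12: P3: store L0 := 4  ⟶  IIIM  (L0)  txn=BusRdX+Flush  M[L0]=12
step 13: P0: store L0 := 53  ⟶  MIII  (L0)  txn=BusRdX+Flush  M[L0]=4
step 14: P3: load  L0  ⟶  OIIS  (L0)  txn=BusRd  M[L0]=4
step 15: P2: load  L1  ⟶  IOSI  (L1)  txn=BusRd  M[L1]=0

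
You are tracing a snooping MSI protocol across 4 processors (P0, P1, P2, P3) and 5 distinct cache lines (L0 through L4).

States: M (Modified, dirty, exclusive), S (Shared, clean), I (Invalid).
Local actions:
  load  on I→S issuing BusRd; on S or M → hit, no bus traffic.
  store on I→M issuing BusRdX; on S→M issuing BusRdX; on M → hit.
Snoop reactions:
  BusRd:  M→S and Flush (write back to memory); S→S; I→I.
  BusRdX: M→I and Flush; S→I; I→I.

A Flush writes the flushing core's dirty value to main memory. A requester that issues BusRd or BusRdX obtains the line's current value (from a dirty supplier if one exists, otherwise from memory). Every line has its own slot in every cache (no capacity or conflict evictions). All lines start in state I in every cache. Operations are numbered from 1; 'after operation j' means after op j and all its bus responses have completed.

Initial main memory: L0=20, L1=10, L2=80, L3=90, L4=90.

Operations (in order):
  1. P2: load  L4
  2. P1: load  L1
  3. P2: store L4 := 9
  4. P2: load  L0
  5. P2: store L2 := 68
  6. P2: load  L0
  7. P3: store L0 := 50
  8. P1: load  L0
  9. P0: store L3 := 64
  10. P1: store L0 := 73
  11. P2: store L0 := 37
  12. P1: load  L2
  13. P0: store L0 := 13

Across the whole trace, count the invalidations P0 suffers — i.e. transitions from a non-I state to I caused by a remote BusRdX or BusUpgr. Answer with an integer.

  op1 P2: load  L4 → I/I/S/I on L4; bus BusRd; mem=90
  op2 P1: load  L1 → I/S/I/I on L1; bus BusRd; mem=10
  op3 P2: store L4 := 9 → I/I/M/I on L4; bus BusRdX; mem=90
  op4 P2: load  L0 → I/I/S/I on L0; bus BusRd; mem=20
  op5 P2: store L2 := 68 → I/I/M/I on L2; bus BusRdX; mem=80
  op6 P2: load  L0 → I/I/S/I on L0; bus (none); mem=20
  op7 P3: store L0 := 50 → I/I/I/M on L0; bus BusRdX; mem=20
  op8 P1: load  L0 → I/S/I/S on L0; bus BusRd Flush; mem=50
  op9 P0: store L3 := 64 → M/I/I/I on L3; bus BusRdX; mem=90
  op10 P1: store L0 := 73 → I/M/I/I on L0; bus BusRdX; mem=50
  op11 P2: store L0 := 37 → I/I/M/I on L0; bus BusRdX Flush; mem=73
  op12 P1: load  L2 → I/S/S/I on L2; bus BusRd Flush; mem=68
  op13 P0: store L0 := 13 → M/I/I/I on L0; bus BusRdX Flush; mem=37

invalidations = 0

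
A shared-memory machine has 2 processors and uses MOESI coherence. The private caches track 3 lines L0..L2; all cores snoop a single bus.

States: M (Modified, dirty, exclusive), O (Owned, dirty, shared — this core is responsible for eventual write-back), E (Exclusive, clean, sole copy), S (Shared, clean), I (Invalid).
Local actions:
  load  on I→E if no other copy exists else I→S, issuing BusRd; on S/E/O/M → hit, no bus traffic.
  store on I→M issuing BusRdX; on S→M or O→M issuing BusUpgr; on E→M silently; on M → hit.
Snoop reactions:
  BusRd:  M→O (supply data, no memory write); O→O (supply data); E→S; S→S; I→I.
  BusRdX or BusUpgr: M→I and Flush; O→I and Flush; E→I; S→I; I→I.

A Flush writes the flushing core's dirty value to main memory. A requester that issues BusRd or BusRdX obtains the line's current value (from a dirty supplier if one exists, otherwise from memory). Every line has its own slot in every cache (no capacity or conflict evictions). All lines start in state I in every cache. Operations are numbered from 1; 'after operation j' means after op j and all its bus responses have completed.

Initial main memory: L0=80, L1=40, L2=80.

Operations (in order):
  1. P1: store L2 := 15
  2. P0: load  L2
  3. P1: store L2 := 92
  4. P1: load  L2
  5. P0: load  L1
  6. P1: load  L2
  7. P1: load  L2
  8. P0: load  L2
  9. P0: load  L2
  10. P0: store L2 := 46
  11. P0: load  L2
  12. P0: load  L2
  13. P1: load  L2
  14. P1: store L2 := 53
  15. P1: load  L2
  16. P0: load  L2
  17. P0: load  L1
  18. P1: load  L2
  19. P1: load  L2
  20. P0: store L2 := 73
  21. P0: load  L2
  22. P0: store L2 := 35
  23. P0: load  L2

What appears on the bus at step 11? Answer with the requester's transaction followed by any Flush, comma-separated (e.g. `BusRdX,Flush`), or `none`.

bus = none

  op1 P1: store L2 := 15 → I/M on L2; bus BusRdX; mem=80
  op2 P0: load  L2 → S/O on L2; bus BusRd; mem=80
  op3 P1: store L2 := 92 → I/M on L2; bus BusUpgr; mem=80
  op4 P1: load  L2 → I/M on L2; bus (none); mem=80
  op5 P0: load  L1 → E/I on L1; bus BusRd; mem=40
  op6 P1: load  L2 → I/M on L2; bus (none); mem=80
  op7 P1: load  L2 → I/M on L2; bus (none); mem=80
  op8 P0: load  L2 → S/O on L2; bus BusRd; mem=80
  op9 P0: load  L2 → S/O on L2; bus (none); mem=80
  op10 P0: store L2 := 46 → M/I on L2; bus BusUpgr Flush; mem=92
  op11 P0: load  L2 → M/I on L2; bus (none); mem=92
  op12 P0: load  L2 → M/I on L2; bus (none); mem=92
  op13 P1: load  L2 → O/S on L2; bus BusRd; mem=92
  op14 P1: store L2 := 53 → I/M on L2; bus BusUpgr Flush; mem=46
  op15 P1: load  L2 → I/M on L2; bus (none); mem=46
  op16 P0: load  L2 → S/O on L2; bus BusRd; mem=46
  op17 P0: load  L1 → E/I on L1; bus (none); mem=40
  op18 P1: load  L2 → S/O on L2; bus (none); mem=46
  op19 P1: load  L2 → S/O on L2; bus (none); mem=46
  op20 P0: store L2 := 73 → M/I on L2; bus BusUpgr Flush; mem=53
  op21 P0: load  L2 → M/I on L2; bus (none); mem=53
  op22 P0: store L2 := 35 → M/I on L2; bus (none); mem=53
  op23 P0: load  L2 → M/I on L2; bus (none); mem=53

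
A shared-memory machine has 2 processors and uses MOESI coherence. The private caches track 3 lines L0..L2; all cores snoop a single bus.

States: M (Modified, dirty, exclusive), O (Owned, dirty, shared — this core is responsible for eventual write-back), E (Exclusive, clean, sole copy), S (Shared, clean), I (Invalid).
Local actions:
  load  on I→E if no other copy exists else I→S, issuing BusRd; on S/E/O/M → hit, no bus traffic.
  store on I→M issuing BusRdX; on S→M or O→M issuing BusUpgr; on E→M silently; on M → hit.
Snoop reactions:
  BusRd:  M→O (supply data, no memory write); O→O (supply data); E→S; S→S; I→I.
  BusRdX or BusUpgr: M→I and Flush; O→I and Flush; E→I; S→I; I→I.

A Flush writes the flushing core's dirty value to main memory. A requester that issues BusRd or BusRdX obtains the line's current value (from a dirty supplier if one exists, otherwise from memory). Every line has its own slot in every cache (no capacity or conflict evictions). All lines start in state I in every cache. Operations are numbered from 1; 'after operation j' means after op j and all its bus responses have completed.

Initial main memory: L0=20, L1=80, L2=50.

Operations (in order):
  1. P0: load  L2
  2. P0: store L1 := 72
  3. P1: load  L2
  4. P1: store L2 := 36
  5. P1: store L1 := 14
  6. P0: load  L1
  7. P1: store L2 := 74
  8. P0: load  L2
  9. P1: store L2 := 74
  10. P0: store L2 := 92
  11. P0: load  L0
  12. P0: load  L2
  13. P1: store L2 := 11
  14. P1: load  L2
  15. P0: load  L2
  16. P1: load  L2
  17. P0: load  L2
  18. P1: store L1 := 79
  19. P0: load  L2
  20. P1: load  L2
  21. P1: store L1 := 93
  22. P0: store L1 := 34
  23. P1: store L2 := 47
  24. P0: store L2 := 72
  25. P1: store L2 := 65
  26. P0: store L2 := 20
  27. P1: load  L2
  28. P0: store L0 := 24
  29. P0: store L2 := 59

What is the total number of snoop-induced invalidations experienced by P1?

step 1: P0: load  L2  ⟶  EI  (L2)  txn=BusRd  M[L2]=50
step 2: P0: store L1 := 72  ⟶  MI  (L1)  txn=BusRdX  M[L1]=80
step 3: P1: load  L2  ⟶  SS  (L2)  txn=BusRd  M[L2]=50
step 4: P1: store L2 := 36  ⟶  IM  (L2)  txn=BusUpgr  M[L2]=50
step 5: P1: store L1 := 14  ⟶  IM  (L1)  txn=BusRdX+Flush  M[L1]=72
step 6: P0: load  L1  ⟶  SO  (L1)  txn=BusRd  M[L1]=72
step 7: P1: store L2 := 74  ⟶  IM  (L2)  txn=∅  M[L2]=50
step 8: P0: load  L2  ⟶  SO  (L2)  txn=BusRd  M[L2]=50
step 9: P1: store L2 := 74  ⟶  IM  (L2)  txn=BusUpgr  M[L2]=50
step 10: P0: store L2 := 92  ⟶  MI  (L2)  txn=BusRdX+Flush  M[L2]=74
step 11: P0: load  L0  ⟶  EI  (L0)  txn=BusRd  M[L0]=20
step 12: P0: load  L2  ⟶  MI  (L2)  txn=∅  M[L2]=74
step 13: P1: store L2 := 11  ⟶  IM  (L2)  txn=BusRdX+Flush  M[L2]=92
step 14: P1: load  L2  ⟶  IM  (L2)  txn=∅  M[L2]=92
step 15: P0: load  L2  ⟶  SO  (L2)  txn=BusRd  M[L2]=92
step 16: P1: load  L2  ⟶  SO  (L2)  txn=∅  M[L2]=92
step 17: P0: load  L2  ⟶  SO  (L2)  txn=∅  M[L2]=92
step 18: P1: store L1 := 79  ⟶  IM  (L1)  txn=BusUpgr  M[L1]=72
step 19: P0: load  L2  ⟶  SO  (L2)  txn=∅  M[L2]=92
step 20: P1: load  L2  ⟶  SO  (L2)  txn=∅  M[L2]=92
step 21: P1: store L1 := 93  ⟶  IM  (L1)  txn=∅  M[L1]=72
step 22: P0: store L1 := 34  ⟶  MI  (L1)  txn=BusRdX+Flush  M[L1]=93
step 23: P1: store L2 := 47  ⟶  IM  (L2)  txn=BusUpgr  M[L2]=92
step 24: P0: store L2 := 72  ⟶  MI  (L2)  txn=BusRdX+Flush  M[L2]=47
step 25: P1: store L2 := 65  ⟶  IM  (L2)  txn=BusRdX+Flush  M[L2]=72
step 26: P0: store L2 := 20  ⟶  MI  (L2)  txn=BusRdX+Flush  M[L2]=65
step 27: P1: load  L2  ⟶  OS  (L2)  txn=BusRd  M[L2]=65
step 28: P0: store L0 := 24  ⟶  MI  (L0)  txn=∅  M[L0]=20
step 29: P0: store L2 := 59  ⟶  MI  (L2)  txn=BusUpgr  M[L2]=65

invalidations = 5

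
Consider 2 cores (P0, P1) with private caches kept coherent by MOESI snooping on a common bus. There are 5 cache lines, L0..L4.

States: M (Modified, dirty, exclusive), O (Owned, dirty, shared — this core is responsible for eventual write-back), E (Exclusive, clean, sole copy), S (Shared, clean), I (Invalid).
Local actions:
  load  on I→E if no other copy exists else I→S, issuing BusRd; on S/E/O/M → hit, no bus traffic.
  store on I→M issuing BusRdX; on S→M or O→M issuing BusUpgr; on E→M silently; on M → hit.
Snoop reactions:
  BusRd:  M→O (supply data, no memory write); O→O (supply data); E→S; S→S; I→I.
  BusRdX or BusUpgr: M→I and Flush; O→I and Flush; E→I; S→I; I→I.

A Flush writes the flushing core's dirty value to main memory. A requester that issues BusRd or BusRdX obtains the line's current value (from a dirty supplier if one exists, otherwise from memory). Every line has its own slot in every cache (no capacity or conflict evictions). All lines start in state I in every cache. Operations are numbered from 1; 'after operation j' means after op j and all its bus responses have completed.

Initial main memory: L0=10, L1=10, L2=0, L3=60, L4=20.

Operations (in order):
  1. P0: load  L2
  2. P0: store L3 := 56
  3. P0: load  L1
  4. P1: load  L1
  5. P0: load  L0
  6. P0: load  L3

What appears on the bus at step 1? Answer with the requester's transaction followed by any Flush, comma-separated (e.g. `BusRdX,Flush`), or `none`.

[1] P0: load  L2 | P0:E(0), P1:I | bus: BusRd
[2] P0: store L3 := 56 | P0:M(56), P1:I | bus: BusRdX
[3] P0: load  L1 | P0:E(10), P1:I | bus: BusRd
[4] P1: load  L1 | P0:S(10), P1:S(10) | bus: BusRd
[5] P0: load  L0 | P0:E(10), P1:I | bus: BusRd
[6] P0: load  L3 | P0:M(56), P1:I | bus: none

bus = BusRd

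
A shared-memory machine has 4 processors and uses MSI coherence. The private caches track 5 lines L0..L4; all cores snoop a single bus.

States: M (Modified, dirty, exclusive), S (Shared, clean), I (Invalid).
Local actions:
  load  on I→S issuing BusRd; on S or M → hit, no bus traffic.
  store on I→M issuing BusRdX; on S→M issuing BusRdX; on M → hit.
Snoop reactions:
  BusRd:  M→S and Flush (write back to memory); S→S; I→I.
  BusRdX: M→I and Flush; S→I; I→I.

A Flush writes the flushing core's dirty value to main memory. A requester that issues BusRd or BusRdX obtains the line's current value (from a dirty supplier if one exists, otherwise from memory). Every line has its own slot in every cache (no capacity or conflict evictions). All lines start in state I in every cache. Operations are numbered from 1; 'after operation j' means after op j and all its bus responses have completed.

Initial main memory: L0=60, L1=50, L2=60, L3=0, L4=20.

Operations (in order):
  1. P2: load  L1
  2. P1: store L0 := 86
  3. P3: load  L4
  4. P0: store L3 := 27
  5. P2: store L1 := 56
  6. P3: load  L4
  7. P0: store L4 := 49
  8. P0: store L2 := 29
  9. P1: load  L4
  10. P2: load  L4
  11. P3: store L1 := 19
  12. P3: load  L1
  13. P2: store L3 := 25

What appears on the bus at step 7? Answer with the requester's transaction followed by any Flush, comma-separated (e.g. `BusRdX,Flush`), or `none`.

step 1: P2: load  L1  ⟶  IISI  (L1)  txn=BusRd  M[L1]=50
step 2: P1: store L0 := 86  ⟶  IMII  (L0)  txn=BusRdX  M[L0]=60
step 3: P3: load  L4  ⟶  IIIS  (L4)  txn=BusRd  M[L4]=20
step 4: P0: store L3 := 27  ⟶  MIII  (L3)  txn=BusRdX  M[L3]=0
step 5: P2: store L1 := 56  ⟶  IIMI  (L1)  txn=BusRdX  M[L1]=50
step 6: P3: load  L4  ⟶  IIIS  (L4)  txn=∅  M[L4]=20
step 7: P0: store L4 := 49  ⟶  MIII  (L4)  txn=BusRdX  M[L4]=20
step 8: P0: store L2 := 29  ⟶  MIII  (L2)  txn=BusRdX  M[L2]=60
step 9: P1: load  L4  ⟶  SSII  (L4)  txn=BusRd+Flush  M[L4]=49
step 10: P2: load  L4  ⟶  SSSI  (L4)  txn=BusRd  M[L4]=49
step 11: P3: store L1 := 19  ⟶  IIIM  (L1)  txn=BusRdX+Flush  M[L1]=56
step 12: P3: load  L1  ⟶  IIIM  (L1)  txn=∅  M[L1]=56
step 13: P2: store L3 := 25  ⟶  IIMI  (L3)  txn=BusRdX+Flush  M[L3]=27

bus = BusRdX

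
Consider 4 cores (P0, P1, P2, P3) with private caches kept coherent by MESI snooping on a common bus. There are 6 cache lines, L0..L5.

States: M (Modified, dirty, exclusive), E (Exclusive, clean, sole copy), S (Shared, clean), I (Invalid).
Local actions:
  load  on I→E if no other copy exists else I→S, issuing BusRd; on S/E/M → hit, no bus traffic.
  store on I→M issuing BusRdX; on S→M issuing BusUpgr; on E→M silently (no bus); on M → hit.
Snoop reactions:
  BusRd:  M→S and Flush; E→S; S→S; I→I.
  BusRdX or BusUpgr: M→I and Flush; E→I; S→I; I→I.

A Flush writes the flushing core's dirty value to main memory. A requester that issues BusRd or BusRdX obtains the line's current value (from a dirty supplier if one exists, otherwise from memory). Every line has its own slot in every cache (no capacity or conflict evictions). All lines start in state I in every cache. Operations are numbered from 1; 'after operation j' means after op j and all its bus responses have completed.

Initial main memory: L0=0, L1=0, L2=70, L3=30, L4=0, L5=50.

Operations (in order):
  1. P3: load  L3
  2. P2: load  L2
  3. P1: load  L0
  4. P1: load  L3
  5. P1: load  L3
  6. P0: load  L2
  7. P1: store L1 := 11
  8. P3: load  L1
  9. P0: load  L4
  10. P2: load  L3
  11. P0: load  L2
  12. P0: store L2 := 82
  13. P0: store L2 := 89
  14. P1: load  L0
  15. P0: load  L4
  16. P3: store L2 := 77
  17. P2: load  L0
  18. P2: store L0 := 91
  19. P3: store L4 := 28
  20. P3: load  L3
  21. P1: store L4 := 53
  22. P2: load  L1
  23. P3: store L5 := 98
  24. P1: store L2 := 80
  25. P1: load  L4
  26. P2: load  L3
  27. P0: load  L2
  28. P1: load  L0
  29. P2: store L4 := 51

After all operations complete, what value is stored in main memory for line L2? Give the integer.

memory[L2] = 80

  op1 P3: load  L3 → I/I/I/E on L3; bus BusRd; mem=30
  op2 P2: load  L2 → I/I/E/I on L2; bus BusRd; mem=70
  op3 P1: load  L0 → I/E/I/I on L0; bus BusRd; mem=0
  op4 P1: load  L3 → I/S/I/S on L3; bus BusRd; mem=30
  op5 P1: load  L3 → I/S/I/S on L3; bus (none); mem=30
  op6 P0: load  L2 → S/I/S/I on L2; bus BusRd; mem=70
  op7 P1: store L1 := 11 → I/M/I/I on L1; bus BusRdX; mem=0
  op8 P3: load  L1 → I/S/I/S on L1; bus BusRd Flush; mem=11
  op9 P0: load  L4 → E/I/I/I on L4; bus BusRd; mem=0
  op10 P2: load  L3 → I/S/S/S on L3; bus BusRd; mem=30
  op11 P0: load  L2 → S/I/S/I on L2; bus (none); mem=70
  op12 P0: store L2 := 82 → M/I/I/I on L2; bus BusUpgr; mem=70
  op13 P0: store L2 := 89 → M/I/I/I on L2; bus (none); mem=70
  op14 P1: load  L0 → I/E/I/I on L0; bus (none); mem=0
  op15 P0: load  L4 → E/I/I/I on L4; bus (none); mem=0
  op16 P3: store L2 := 77 → I/I/I/M on L2; bus BusRdX Flush; mem=89
  op17 P2: load  L0 → I/S/S/I on L0; bus BusRd; mem=0
  op18 P2: store L0 := 91 → I/I/M/I on L0; bus BusUpgr; mem=0
  op19 P3: store L4 := 28 → I/I/I/M on L4; bus BusRdX; mem=0
  op20 P3: load  L3 → I/S/S/S on L3; bus (none); mem=30
  op21 P1: store L4 := 53 → I/M/I/I on L4; bus BusRdX Flush; mem=28
  op22 P2: load  L1 → I/S/S/S on L1; bus BusRd; mem=11
  op23 P3: store L5 := 98 → I/I/I/M on L5; bus BusRdX; mem=50
  op24 P1: store L2 := 80 → I/M/I/I on L2; bus BusRdX Flush; mem=77
  op25 P1: load  L4 → I/M/I/I on L4; bus (none); mem=28
  op26 P2: load  L3 → I/S/S/S on L3; bus (none); mem=30
  op27 P0: load  L2 → S/S/I/I on L2; bus BusRd Flush; mem=80
  op28 P1: load  L0 → I/S/S/I on L0; bus BusRd Flush; mem=91
  op29 P2: store L4 := 51 → I/I/M/I on L4; bus BusRdX Flush; mem=53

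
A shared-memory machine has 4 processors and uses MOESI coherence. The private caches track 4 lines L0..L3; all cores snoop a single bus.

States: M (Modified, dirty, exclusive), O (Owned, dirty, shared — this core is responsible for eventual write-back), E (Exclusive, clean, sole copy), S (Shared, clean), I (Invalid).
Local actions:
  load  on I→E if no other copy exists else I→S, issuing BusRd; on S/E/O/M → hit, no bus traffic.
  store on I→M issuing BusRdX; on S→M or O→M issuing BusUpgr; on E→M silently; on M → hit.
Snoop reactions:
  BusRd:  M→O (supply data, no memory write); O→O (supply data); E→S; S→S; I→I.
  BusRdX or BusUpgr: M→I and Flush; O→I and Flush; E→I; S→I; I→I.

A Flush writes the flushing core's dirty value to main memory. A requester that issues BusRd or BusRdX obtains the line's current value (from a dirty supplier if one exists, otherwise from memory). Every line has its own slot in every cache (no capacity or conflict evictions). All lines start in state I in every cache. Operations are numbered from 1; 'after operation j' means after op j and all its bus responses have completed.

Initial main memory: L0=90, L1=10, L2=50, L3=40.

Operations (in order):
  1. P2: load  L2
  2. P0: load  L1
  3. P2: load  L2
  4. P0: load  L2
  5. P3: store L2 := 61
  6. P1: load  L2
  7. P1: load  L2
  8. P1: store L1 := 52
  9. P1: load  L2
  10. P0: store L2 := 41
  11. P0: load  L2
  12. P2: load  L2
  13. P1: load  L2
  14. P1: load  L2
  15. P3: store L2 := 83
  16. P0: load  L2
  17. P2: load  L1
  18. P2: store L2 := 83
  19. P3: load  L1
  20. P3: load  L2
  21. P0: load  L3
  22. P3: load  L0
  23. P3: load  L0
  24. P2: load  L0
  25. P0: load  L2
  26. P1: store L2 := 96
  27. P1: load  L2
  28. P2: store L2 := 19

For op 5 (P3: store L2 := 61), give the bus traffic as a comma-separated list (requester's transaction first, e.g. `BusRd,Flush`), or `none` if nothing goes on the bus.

  op1 P2: load  L2 → I/I/E/I on L2; bus BusRd; mem=50
  op2 P0: load  L1 → E/I/I/I on L1; bus BusRd; mem=10
  op3 P2: load  L2 → I/I/E/I on L2; bus (none); mem=50
  op4 P0: load  L2 → S/I/S/I on L2; bus BusRd; mem=50
  op5 P3: store L2 := 61 → I/I/I/M on L2; bus BusRdX; mem=50
  op6 P1: load  L2 → I/S/I/O on L2; bus BusRd; mem=50
  op7 P1: load  L2 → I/S/I/O on L2; bus (none); mem=50
  op8 P1: store L1 := 52 → I/M/I/I on L1; bus BusRdX; mem=10
  op9 P1: load  L2 → I/S/I/O on L2; bus (none); mem=50
  op10 P0: store L2 := 41 → M/I/I/I on L2; bus BusRdX Flush; mem=61
  op11 P0: load  L2 → M/I/I/I on L2; bus (none); mem=61
  op12 P2: load  L2 → O/I/S/I on L2; bus BusRd; mem=61
  op13 P1: load  L2 → O/S/S/I on L2; bus BusRd; mem=61
  op14 P1: load  L2 → O/S/S/I on L2; bus (none); mem=61
  op15 P3: store L2 := 83 → I/I/I/M on L2; bus BusRdX Flush; mem=41
  op16 P0: load  L2 → S/I/I/O on L2; bus BusRd; mem=41
  op17 P2: load  L1 → I/O/S/I on L1; bus BusRd; mem=10
  op18 P2: store L2 := 83 → I/I/M/I on L2; bus BusRdX Flush; mem=83
  op19 P3: load  L1 → I/O/S/S on L1; bus BusRd; mem=10
  op20 P3: load  L2 → I/I/O/S on L2; bus BusRd; mem=83
  op21 P0: load  L3 → E/I/I/I on L3; bus BusRd; mem=40
  op22 P3: load  L0 → I/I/I/E on L0; bus BusRd; mem=90
  op23 P3: load  L0 → I/I/I/E on L0; bus (none); mem=90
  op24 P2: load  L0 → I/I/S/S on L0; bus BusRd; mem=90
  op25 P0: load  L2 → S/I/O/S on L2; bus BusRd; mem=83
  op26 P1: store L2 := 96 → I/M/I/I on L2; bus BusRdX Flush; mem=83
  op27 P1: load  L2 → I/M/I/I on L2; bus (none); mem=83
  op28 P2: store L2 := 19 → I/I/M/I on L2; bus BusRdX Flush; mem=96

bus = BusRdX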